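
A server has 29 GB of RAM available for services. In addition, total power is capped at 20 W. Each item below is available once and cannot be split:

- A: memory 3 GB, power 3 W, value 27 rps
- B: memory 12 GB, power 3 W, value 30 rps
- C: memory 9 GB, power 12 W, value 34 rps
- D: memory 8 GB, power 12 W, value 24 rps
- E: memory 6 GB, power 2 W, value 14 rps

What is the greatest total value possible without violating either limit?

Feasible sets respecting both limits:
- A+B+D+E: memory 29, power 20, value 95
- A+B+C: memory 24, power 18, value 91
- A+B+D: memory 23, power 18, value 81
- B+C+E: memory 27, power 17, value 78
Best: 95 rps.

95 rps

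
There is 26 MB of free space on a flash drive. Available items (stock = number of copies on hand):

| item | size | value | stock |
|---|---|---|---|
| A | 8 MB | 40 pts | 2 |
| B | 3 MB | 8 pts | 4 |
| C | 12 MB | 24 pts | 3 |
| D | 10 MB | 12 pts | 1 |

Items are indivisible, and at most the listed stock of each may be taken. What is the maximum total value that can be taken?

Best selections within size 26 and stock limits:
- 2×A + 3×B: size 25, value 104
- 2×A + 2×B: size 22, value 96
- 2×A + 1×D: size 26, value 92
- 2×A + 1×B: size 19, value 88
Best: 104 pts.

104 pts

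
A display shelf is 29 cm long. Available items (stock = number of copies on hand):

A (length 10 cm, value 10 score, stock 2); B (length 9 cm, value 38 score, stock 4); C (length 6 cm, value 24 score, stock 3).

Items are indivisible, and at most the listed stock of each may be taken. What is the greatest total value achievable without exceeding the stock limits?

114 score

Top feasible selections:
- 3×B: length 27, value 114
- 1×B + 3×C: length 27, value 110
- 2×B + 1×C: length 24, value 100
Best: 114 score.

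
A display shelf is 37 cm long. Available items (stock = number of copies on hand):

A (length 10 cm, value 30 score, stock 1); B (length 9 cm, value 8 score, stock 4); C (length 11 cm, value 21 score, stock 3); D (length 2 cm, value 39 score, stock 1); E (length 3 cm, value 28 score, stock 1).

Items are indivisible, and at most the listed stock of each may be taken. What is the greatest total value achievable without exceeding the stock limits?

139 score

Top feasible selections:
- 1×A + 2×C + 1×D + 1×E: length 37, value 139
- 1×A + 1×B + 1×C + 1×D + 1×E: length 35, value 126
Best: 139 score.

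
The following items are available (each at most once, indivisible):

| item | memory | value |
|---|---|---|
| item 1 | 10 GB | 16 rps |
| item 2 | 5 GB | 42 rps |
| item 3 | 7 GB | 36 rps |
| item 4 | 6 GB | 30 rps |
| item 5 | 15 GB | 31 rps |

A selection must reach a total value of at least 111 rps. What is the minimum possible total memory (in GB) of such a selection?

Subsets with value ≥ 111, sorted by total memory:
- item 1+item 2+item 3+item 4: memory 28, value 124
- item 2+item 3+item 4+item 5: memory 33, value 139
- item 1+item 2+item 4+item 5: memory 36, value 119
Minimum memory: 28 GB.

28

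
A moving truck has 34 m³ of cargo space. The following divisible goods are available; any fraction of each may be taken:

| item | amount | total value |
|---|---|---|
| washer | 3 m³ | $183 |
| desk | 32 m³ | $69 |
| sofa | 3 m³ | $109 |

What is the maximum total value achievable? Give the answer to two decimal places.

352.38

Take in order of value per unit:
- washer (183/3 per unit): all 3 → value 183, running total 183.00
- sofa (109/3 per unit): all 3 → value 109, running total 292.00
- desk (69/32 per unit): 28 of 32 → value 28×69/32 = 60.3750, running total 352.38
Total 352.38.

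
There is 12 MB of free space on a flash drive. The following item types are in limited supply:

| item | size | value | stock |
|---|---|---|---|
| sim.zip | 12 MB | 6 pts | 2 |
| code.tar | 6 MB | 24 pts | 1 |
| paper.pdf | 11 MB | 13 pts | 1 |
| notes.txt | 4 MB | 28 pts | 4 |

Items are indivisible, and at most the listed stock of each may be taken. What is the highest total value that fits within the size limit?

84 pts

Best selections within size 12 and stock limits:
- 3×notes.txt: size 12, value 84
- 2×notes.txt: size 8, value 56
- 1×code.tar + 1×notes.txt: size 10, value 52
- 1×notes.txt: size 4, value 28
Best: 84 pts.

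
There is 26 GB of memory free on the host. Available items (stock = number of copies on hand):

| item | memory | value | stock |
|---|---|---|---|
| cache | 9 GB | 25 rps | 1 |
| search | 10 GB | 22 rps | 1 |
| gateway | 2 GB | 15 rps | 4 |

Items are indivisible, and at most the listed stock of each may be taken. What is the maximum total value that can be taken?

92 rps

Best selections within memory 26 and stock limits:
- 1×cache + 1×search + 3×gateway: memory 25, value 92
- 1×cache + 4×gateway: memory 17, value 85
- 1×search + 4×gateway: memory 18, value 82
Best: 92 rps.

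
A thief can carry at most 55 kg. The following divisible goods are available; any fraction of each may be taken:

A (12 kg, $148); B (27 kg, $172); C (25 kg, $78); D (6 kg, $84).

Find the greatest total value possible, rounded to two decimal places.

Take in order of value per unit:
- D (84/6 per unit): all 6 → value 84, running total 84.00
- A (148/12 per unit): all 12 → value 148, running total 232.00
- B (172/27 per unit): all 27 → value 172, running total 404.00
- C (78/25 per unit): 10 of 25 → value 10×78/25 = 31.2000, running total 435.20
Total 435.20.

435.20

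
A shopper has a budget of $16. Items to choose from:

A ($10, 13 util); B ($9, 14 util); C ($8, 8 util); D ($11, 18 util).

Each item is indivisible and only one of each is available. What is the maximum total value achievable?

Check high-value combinations within $16:
- D: cost 11, value 18
- B: cost 9, value 14
- A: cost 10, value 13
- C: cost 8, value 8
Best: 18 util.

18 util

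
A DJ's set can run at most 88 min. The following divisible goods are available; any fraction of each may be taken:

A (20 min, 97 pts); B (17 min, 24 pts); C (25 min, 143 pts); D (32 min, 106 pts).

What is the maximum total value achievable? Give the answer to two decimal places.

361.53

Take in order of value per unit:
- C (143/25 per unit): all 25 → value 143, running total 143.00
- A (97/20 per unit): all 20 → value 97, running total 240.00
- D (106/32 per unit): all 32 → value 106, running total 346.00
- B (24/17 per unit): 11 of 17 → value 11×24/17 = 15.5294, running total 361.53
Total 361.53.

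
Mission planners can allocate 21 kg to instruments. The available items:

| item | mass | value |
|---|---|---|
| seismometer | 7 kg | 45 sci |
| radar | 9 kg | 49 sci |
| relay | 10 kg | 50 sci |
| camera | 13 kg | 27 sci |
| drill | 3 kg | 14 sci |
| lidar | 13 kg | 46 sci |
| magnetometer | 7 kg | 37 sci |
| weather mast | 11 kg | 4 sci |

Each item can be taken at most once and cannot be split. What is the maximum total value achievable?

109 sci

This is a 0/1 knapsack; check combinations near the capacity.
- seismometer+relay+drill: mass 7+10+3=20, value 45+50+14=109
- seismometer+radar+drill: mass 7+9+3=19, value 45+49+14=108
- relay+drill+magnetometer: mass 10+3+7=20, value 50+14+37=101
- radar+drill+magnetometer: mass 9+3+7=19, value 49+14+37=100
Best: 109 sci.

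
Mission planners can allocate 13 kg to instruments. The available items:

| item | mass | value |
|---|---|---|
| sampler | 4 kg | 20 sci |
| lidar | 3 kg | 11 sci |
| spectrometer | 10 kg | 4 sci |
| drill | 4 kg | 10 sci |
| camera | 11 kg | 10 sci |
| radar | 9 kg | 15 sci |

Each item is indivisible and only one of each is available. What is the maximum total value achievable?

41 sci

Check high-value combinations within 13 kg:
- sampler+lidar+drill: mass 4+3+4=11, value 20+11+10=41
- sampler+radar: mass 4+9=13, value 20+15=35
- sampler+lidar: mass 4+3=7, value 20+11=31
- sampler+drill: mass 4+4=8, value 20+10=30
Best: 41 sci.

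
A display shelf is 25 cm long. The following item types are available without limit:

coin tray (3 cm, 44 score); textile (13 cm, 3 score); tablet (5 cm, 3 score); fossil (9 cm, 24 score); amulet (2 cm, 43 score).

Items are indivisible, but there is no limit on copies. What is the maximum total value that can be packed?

517 score

Best value-per-unit is amulet at 43/2; filling with it alone gives 12×43 = 516.
Optimal mix: 1×coin tray + 11×amulet → length 25, value 517.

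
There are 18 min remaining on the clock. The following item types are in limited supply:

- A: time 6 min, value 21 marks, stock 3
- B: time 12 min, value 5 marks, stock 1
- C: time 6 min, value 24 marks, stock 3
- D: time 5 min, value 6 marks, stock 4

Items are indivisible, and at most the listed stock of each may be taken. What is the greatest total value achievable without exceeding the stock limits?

Top feasible selections:
- 3×C: time 18, value 72
- 1×A + 2×C: time 18, value 69
- 2×A + 1×C: time 18, value 66
- 3×A: time 18, value 63
Best: 72 marks.

72 marks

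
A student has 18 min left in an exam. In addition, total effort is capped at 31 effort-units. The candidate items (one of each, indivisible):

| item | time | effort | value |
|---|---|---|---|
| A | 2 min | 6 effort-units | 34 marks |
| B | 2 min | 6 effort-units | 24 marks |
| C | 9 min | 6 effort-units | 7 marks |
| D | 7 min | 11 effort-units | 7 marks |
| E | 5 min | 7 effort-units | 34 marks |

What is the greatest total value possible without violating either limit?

99 marks

Feasible sets respecting both limits:
- A+B+C+E: time 18, effort 25, value 99
- A+B+D+E: time 16, effort 30, value 99
- A+B+E: time 9, effort 19, value 92
Best: 99 marks.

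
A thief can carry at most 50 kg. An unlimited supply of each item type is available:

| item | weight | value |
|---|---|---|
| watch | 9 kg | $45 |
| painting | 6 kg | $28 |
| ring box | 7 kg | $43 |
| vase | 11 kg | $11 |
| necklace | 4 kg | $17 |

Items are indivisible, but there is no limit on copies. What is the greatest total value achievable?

$301

Best value-per-unit is ring box at 43/7, and filling with it alone uses weight 7×7=49. No mix of the others beats 7×43 = 301.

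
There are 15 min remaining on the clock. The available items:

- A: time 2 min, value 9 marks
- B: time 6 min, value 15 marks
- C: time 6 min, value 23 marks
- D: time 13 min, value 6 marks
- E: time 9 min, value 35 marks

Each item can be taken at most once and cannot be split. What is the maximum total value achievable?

Check high-value combinations within 15 min:
- C+E: time 6+9=15, value 23+35=58
- B+E: time 6+9=15, value 15+35=50
- A+B+C: time 2+6+6=14, value 9+15+23=47
Best: 58 marks.

58 marks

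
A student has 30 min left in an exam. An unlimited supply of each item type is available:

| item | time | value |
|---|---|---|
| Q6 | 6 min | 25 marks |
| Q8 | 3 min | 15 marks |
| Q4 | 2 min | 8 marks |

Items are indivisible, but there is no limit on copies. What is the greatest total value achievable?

Best value-per-unit is Q8 at 15/3, and filling with it alone uses time 10×3=30. No mix of the others beats 10×15 = 150.

150 marks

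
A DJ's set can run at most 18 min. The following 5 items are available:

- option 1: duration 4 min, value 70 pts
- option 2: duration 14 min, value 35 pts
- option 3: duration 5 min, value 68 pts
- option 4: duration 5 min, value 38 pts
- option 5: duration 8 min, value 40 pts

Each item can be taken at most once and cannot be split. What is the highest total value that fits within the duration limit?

Check high-value combinations within 18 min:
- option 1+option 3+option 5: duration 4+5+8=17, value 70+68+40=178
- option 1+option 3+option 4: duration 4+5+5=14, value 70+68+38=176
- option 1+option 4+option 5: duration 4+5+8=17, value 70+38+40=148
- option 3+option 4+option 5: duration 5+5+8=18, value 68+38+40=146
- option 1+option 3: duration 4+5=9, value 70+68=138
Best: 178 pts.

178 pts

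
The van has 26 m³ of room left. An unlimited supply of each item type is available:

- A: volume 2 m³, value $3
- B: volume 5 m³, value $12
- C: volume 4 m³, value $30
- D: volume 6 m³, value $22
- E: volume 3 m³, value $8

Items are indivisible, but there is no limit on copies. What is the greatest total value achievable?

Best value-per-unit is C at 30/4; filling with it alone gives 6×30 = 180.
Optimal mix: 1×A + 6×C → volume 26, value 183.

$183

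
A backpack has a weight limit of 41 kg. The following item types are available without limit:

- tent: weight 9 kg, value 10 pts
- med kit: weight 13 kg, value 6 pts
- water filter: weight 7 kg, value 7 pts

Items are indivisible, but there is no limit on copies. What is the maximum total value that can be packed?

44 pts

Best value-per-unit is tent at 10/9; filling with it alone gives 4×10 = 40.
Optimal mix: 3×tent + 2×water filter → weight 41, value 44.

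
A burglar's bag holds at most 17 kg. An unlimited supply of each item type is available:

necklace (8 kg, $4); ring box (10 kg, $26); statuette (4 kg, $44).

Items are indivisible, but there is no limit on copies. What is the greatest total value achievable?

$176

Best value-per-unit is statuette at 44/4, and filling with it alone uses weight 4×4=16. No mix of the others beats 4×44 = 176.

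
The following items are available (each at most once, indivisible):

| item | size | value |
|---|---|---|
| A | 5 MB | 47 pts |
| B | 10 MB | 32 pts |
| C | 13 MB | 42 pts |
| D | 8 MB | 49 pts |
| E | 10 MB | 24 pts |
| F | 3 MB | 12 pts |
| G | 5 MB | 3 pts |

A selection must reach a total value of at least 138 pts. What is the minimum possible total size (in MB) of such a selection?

26

Subsets with value ≥ 138, sorted by total size:
- A+B+D+F: size 26, value 140
- A+C+D: size 26, value 138
Minimum size: 26 MB.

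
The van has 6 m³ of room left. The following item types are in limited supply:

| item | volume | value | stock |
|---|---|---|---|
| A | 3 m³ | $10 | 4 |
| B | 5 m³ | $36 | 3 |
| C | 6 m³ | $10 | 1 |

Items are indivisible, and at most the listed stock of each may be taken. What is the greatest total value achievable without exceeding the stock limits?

Best selections within volume 6 and stock limits:
- 1×B: volume 5, value 36
- 2×A: volume 6, value 20
- 1×A: volume 3, value 10
- 1×C: volume 6, value 10
Best: $36.

$36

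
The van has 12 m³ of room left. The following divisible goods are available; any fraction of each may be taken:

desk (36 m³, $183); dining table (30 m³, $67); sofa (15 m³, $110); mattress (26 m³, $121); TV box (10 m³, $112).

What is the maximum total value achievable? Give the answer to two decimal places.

126.67

Take in order of value per unit:
- TV box (112/10 per unit): all 10 → value 112, running total 112.00
- sofa (110/15 per unit): 2 of 15 → value 2×110/15 = 14.6667, running total 126.67
Total 126.67.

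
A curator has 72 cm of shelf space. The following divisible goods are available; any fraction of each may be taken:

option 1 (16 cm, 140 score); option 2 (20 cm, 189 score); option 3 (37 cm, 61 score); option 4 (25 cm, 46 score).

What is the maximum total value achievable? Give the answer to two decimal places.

Take in order of value per unit:
- option 2 (189/20 per unit): all 20 → value 189, running total 189.00
- option 1 (140/16 per unit): all 16 → value 140, running total 329.00
- option 4 (46/25 per unit): all 25 → value 46, running total 375.00
- option 3 (61/37 per unit): 11 of 37 → value 11×61/37 = 18.1351, running total 393.14
Total 393.14.

393.14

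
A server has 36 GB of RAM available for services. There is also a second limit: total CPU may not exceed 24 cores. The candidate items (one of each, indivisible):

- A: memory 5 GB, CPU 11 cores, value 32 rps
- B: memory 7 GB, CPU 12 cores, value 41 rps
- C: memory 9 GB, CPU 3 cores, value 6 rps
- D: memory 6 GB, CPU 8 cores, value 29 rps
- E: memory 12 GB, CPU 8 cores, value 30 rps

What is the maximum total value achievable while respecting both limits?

Feasible sets respecting both limits:
- B+C+E: memory 28, CPU 23, value 77
- B+C+D: memory 22, CPU 23, value 76
- A+B: memory 12, CPU 23, value 73
- B+E: memory 19, CPU 20, value 71
Best: 77 rps.

77 rps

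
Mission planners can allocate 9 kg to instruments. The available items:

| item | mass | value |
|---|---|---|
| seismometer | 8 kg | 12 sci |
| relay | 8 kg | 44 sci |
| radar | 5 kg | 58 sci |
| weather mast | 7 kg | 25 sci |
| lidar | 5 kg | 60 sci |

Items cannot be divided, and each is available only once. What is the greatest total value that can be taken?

Check high-value combinations within 9 kg:
- lidar: mass 5, value 60
- radar: mass 5, value 58
- relay: mass 8, value 44
- weather mast: mass 7, value 25
- seismometer: mass 8, value 12
Best: 60 sci.

60 sci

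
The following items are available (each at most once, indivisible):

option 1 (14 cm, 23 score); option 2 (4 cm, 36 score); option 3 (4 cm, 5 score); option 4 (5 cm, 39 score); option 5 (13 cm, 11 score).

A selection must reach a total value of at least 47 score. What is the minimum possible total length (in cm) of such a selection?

9

Subsets with value ≥ 47, sorted by total length:
- option 2+option 4: length 9, value 75
- option 2+option 3+option 4: length 13, value 80
Minimum length: 9 cm.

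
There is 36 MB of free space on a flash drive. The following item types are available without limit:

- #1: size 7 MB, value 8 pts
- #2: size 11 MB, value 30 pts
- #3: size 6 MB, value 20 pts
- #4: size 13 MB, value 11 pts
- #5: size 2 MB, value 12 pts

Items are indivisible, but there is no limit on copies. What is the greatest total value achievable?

216 pts

Best value-per-unit is #5 at 12/2, and filling with it alone uses size 18×2=36. No mix of the others beats 18×12 = 216.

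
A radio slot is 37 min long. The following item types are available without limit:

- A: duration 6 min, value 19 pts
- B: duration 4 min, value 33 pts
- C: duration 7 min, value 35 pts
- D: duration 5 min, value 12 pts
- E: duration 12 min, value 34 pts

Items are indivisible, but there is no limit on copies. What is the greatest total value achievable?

297 pts

Best value-per-unit is B at 33/4, and filling with it alone uses duration 9×4=36. No mix of the others beats 9×33 = 297.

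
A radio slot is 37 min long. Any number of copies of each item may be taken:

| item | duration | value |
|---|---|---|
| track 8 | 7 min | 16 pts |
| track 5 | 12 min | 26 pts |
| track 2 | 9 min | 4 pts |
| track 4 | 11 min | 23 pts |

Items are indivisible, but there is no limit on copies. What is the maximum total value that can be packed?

81 pts

Best value-per-unit is track 8 at 16/7; filling with it alone gives 5×16 = 80.
Optimal mix: 2×track 8 + 1×track 5 + 1×track 4 → duration 37, value 81.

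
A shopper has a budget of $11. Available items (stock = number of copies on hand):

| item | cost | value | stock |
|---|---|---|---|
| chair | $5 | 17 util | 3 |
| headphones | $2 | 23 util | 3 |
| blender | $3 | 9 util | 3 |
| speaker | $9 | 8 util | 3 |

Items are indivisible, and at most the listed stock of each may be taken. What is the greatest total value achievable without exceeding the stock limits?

Top feasible selections:
- 1×chair + 3×headphones: cost 11, value 86
- 3×headphones + 1×blender: cost 9, value 78
- 3×headphones: cost 6, value 69
- 2×headphones + 2×blender: cost 10, value 64
Best: 86 util.

86 util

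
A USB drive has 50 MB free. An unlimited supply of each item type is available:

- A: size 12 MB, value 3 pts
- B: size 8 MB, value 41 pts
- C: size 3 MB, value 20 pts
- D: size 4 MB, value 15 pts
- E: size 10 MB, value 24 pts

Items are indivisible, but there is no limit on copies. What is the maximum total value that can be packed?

Best value-per-unit is C at 20/3; filling with it alone gives 16×20 = 320.
Optimal mix: 1×B + 14×C → size 50, value 321.

321 pts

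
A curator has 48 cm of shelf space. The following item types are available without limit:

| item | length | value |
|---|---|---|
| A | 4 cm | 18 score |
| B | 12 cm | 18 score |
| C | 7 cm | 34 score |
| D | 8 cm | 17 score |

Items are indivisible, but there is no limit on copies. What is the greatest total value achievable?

Best value-per-unit is C at 34/7; filling with it alone gives 6×34 = 204.
Optimal mix: 5×A + 4×C → length 48, value 226.

226 score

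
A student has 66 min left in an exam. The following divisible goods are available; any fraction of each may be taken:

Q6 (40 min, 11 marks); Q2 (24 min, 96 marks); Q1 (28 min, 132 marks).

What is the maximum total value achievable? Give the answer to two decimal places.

231.85

Take in order of value per unit:
- Q1 (132/28 per unit): all 28 → value 132, running total 132.00
- Q2 (96/24 per unit): all 24 → value 96, running total 228.00
- Q6 (11/40 per unit): 14 of 40 → value 14×11/40 = 3.8500, running total 231.85
Total 231.85.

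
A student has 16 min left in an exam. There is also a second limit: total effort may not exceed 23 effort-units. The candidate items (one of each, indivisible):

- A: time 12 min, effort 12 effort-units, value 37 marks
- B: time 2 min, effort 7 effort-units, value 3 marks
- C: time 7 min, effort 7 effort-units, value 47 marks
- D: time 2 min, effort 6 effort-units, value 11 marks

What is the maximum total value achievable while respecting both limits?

Feasible sets respecting both limits:
- B+C+D: time 11, effort 20, value 61
- C+D: time 9, effort 13, value 58
- B+C: time 9, effort 14, value 50
Best: 61 marks.

61 marks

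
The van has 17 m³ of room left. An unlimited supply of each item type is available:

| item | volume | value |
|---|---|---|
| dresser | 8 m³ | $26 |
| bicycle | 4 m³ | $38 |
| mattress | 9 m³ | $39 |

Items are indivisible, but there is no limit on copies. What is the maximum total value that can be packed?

$152

Best value-per-unit is bicycle at 38/4, and filling with it alone uses volume 4×4=16. No mix of the others beats 4×38 = 152.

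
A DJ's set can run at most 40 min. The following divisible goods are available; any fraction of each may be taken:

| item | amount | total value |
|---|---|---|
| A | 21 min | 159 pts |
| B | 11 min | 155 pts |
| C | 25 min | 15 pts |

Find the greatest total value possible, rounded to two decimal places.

Take in order of value per unit:
- B (155/11 per unit): all 11 → value 155, running total 155.00
- A (159/21 per unit): all 21 → value 159, running total 314.00
- C (15/25 per unit): 8 of 25 → value 8×15/25 = 4.8000, running total 318.80
Total 318.80.

318.80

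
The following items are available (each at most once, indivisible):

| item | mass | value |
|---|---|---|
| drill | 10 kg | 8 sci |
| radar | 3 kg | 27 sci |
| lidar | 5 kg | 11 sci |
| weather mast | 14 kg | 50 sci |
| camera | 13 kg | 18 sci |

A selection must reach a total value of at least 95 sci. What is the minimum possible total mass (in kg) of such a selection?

Subsets with value ≥ 95, sorted by total mass:
- radar+weather mast+camera: mass 30, value 95
- drill+radar+lidar+weather mast: mass 32, value 96
- radar+lidar+weather mast+camera: mass 35, value 106
Minimum mass: 30 kg.

30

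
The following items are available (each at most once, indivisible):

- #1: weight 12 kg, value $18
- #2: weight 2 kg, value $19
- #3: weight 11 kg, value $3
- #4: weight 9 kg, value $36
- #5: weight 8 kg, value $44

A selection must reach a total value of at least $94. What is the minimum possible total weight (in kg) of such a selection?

19

Subsets with value ≥ 94, sorted by total weight:
- #2+#4+#5: weight 19, value 99
- #1+#4+#5: weight 29, value 98
Minimum weight: 19 kg.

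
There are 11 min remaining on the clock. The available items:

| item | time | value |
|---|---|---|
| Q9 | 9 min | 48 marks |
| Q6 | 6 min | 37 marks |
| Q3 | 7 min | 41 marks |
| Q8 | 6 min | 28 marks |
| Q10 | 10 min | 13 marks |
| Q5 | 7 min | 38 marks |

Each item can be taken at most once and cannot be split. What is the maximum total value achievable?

48 marks

This is a 0/1 knapsack; check combinations near the capacity.
- Q9: time 9, value 48
- Q3: time 7, value 41
- Q5: time 7, value 38
Best: 48 marks.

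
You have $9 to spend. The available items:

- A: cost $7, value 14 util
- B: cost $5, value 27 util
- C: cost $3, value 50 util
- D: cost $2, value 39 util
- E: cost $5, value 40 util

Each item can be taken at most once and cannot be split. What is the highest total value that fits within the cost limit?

90 util

Check high-value combinations within $9:
- C+E: cost 3+5=8, value 50+40=90
- C+D: cost 3+2=5, value 50+39=89
- D+E: cost 2+5=7, value 39+40=79
- B+C: cost 5+3=8, value 27+50=77
Best: 90 util.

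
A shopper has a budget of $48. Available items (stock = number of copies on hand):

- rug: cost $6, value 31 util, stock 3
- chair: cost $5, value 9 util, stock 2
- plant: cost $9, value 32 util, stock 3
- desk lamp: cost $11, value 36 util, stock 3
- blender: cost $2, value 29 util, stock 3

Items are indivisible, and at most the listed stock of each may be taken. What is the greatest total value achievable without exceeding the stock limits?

Best selections within cost 48 and stock limits:
- 3×rug + 1×chair + 2×plant + 3×blender: cost 47, value 253
- 3×rug + 2×desk lamp + 3×blender: cost 46, value 252
- 2×rug + 2×plant + 1×desk lamp + 3×blender: cost 47, value 249
- 3×rug + 1×plant + 1×desk lamp + 3×blender: cost 44, value 248
Best: 253 util.

253 util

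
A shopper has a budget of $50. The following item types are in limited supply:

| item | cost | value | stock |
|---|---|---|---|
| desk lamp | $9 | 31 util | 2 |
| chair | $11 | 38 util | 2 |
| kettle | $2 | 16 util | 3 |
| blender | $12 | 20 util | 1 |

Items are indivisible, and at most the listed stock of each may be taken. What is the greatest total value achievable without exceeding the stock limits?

Best selections within cost 50 and stock limits:
- 2×desk lamp + 2×chair + 3×kettle: cost 46, value 186
- 1×desk lamp + 2×chair + 3×kettle + 1×blender: cost 49, value 175
- 2×desk lamp + 2×chair + 2×kettle: cost 44, value 170
Best: 186 util.

186 util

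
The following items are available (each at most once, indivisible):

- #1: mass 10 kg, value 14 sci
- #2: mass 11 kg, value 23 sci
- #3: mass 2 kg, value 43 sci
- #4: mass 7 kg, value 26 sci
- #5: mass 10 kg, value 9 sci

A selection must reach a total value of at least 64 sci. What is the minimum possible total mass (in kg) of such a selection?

Subsets with value ≥ 64, sorted by total mass:
- #3+#4: mass 9, value 69
- #2+#3: mass 13, value 66
Minimum mass: 9 kg.

9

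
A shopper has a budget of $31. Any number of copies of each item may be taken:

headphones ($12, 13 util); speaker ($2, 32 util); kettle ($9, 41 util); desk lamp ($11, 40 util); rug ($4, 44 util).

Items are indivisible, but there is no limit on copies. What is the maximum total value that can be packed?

480 util

Best value-per-unit is speaker at 32/2, and filling with it alone uses cost 15×2=30. No mix of the others beats 15×32 = 480.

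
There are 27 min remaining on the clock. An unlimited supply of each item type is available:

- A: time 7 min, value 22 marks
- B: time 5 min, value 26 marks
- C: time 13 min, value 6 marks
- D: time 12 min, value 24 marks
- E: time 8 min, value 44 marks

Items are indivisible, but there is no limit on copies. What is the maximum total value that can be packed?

Best value-per-unit is E at 44/8; filling with it alone gives 3×44 = 132.
Optimal mix: 2×B + 2×E → time 26, value 140.

140 marks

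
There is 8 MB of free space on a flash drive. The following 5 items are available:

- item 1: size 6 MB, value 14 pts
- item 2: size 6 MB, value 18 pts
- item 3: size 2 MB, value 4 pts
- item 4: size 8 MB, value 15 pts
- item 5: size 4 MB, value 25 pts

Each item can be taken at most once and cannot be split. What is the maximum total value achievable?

29 pts

This is a 0/1 knapsack; check combinations near the capacity.
- item 3+item 5: size 2+4=6, value 4+25=29
- item 5: size 4, value 25
- item 2+item 3: size 6+2=8, value 18+4=22
Best: 29 pts.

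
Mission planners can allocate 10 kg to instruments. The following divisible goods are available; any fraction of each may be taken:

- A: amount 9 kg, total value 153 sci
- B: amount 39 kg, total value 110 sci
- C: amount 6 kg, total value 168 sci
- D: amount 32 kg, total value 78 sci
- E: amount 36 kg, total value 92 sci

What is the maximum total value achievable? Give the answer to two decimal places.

236.00

Take in order of value per unit:
- C (168/6 per unit): all 6 → value 168, running total 168.00
- A (153/9 per unit): 4 of 9 → value 4×153/9 = 68.0000, running total 236.00
Total 236.00.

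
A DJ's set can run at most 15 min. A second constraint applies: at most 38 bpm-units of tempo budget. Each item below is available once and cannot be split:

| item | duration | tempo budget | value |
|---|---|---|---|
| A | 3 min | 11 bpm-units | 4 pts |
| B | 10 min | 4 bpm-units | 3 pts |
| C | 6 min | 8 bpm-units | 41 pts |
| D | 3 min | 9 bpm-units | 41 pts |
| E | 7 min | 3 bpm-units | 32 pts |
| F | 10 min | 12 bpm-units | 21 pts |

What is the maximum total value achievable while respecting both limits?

Feasible sets respecting both limits:
- A+C+D: duration 12, tempo budget 28, value 86
- C+D: duration 9, tempo budget 17, value 82
- A+D+E: duration 13, tempo budget 23, value 77
Best: 86 pts.

86 pts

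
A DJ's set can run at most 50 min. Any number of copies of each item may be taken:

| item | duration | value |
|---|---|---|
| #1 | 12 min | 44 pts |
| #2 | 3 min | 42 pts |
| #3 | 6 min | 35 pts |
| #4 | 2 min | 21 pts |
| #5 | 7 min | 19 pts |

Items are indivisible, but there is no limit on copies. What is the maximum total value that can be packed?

Best value-per-unit is #2 at 42/3; filling with it alone gives 16×42 = 672.
Optimal mix: 16×#2 + 1×#4 → duration 50, value 693.

693 pts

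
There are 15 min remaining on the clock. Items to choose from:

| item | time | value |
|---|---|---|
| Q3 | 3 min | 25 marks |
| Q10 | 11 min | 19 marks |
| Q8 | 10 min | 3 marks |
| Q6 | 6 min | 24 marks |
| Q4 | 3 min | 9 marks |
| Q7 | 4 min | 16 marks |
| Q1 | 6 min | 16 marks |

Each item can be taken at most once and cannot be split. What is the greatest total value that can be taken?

65 marks

Check high-value combinations within 15 min:
- Q3+Q6+Q7: time 3+6+4=13, value 25+24+16=65
- Q3+Q6+Q1: time 3+6+6=15, value 25+24+16=65
- Q3+Q6+Q4: time 3+6+3=12, value 25+24+9=58
- Q3+Q7+Q1: time 3+4+6=13, value 25+16+16=57
- Q3+Q4+Q7: time 3+3+4=10, value 25+9+16=50
Best: 65 marks.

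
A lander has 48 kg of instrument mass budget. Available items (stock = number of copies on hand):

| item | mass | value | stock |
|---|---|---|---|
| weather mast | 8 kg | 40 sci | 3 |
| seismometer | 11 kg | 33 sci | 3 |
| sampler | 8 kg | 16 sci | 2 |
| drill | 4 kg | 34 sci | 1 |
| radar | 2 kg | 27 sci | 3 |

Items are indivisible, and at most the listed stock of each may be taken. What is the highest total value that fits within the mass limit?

Top feasible selections:
- 3×weather mast + 1×seismometer + 1×drill + 3×radar: mass 45, value 268
- 2×weather mast + 2×seismometer + 1×drill + 3×radar: mass 48, value 261
- 3×weather mast + 1×sampler + 1×drill + 3×radar: mass 42, value 251
Best: 268 sci.

268 sci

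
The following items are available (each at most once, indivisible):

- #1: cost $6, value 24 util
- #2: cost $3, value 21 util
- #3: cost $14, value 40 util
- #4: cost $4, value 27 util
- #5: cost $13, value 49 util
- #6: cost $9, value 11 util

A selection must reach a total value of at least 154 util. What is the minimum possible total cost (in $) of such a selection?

Subsets with value ≥ 154, sorted by total cost:
- #1+#2+#3+#4+#5: cost 40, value 161
- #1+#2+#3+#4+#5+#6: cost 49, value 172
Minimum cost: 40 $.

40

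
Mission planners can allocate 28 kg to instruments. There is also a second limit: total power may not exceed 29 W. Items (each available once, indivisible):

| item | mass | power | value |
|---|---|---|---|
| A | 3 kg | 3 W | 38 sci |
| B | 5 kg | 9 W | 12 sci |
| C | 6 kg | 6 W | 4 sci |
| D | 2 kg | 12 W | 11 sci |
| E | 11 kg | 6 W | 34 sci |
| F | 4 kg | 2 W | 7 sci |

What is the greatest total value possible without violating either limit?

Feasible sets respecting both limits:
- A+C+D+E+F: mass 26, power 29, value 94
- A+B+E+F: mass 23, power 20, value 91
- A+D+E+F: mass 20, power 23, value 90
Best: 94 sci.

94 sci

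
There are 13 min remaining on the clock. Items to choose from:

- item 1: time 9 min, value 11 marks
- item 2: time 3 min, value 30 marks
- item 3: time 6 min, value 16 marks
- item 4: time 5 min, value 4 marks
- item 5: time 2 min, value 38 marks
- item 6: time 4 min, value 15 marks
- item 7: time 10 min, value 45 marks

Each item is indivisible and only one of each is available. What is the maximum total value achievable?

84 marks

Check high-value combinations within 13 min:
- item 2+item 3+item 5: time 3+6+2=11, value 30+16+38=84
- item 2+item 5+item 6: time 3+2+4=9, value 30+38+15=83
- item 5+item 7: time 2+10=12, value 38+45=83
- item 2+item 7: time 3+10=13, value 30+45=75
Best: 84 marks.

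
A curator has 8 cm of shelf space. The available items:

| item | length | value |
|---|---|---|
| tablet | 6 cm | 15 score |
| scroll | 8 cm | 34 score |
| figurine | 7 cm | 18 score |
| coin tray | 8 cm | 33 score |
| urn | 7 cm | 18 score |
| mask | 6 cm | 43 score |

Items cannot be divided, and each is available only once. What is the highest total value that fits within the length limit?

43 score

Check high-value combinations within 8 cm:
- mask: length 6, value 43
- scroll: length 8, value 34
- coin tray: length 8, value 33
- figurine: length 7, value 18
Best: 43 score.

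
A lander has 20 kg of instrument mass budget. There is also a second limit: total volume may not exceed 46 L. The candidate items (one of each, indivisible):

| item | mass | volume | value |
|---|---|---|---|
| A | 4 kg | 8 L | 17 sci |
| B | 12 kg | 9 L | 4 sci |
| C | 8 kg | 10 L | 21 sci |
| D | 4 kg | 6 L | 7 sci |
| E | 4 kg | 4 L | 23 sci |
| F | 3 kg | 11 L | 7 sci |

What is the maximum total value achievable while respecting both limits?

Feasible sets respecting both limits:
- A+C+D+E: mass 20, volume 28, value 68
- A+C+E+F: mass 19, volume 33, value 68
- A+C+E: mass 16, volume 22, value 61
Best: 68 sci.

68 sci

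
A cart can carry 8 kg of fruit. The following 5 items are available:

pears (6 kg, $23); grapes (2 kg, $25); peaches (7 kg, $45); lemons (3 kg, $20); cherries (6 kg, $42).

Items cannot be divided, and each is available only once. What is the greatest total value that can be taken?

Check high-value combinations within 8 kg:
- grapes+cherries: weight 2+6=8, value 25+42=67
- pears+grapes: weight 6+2=8, value 23+25=48
- grapes+lemons: weight 2+3=5, value 25+20=45
Best: $67.

$67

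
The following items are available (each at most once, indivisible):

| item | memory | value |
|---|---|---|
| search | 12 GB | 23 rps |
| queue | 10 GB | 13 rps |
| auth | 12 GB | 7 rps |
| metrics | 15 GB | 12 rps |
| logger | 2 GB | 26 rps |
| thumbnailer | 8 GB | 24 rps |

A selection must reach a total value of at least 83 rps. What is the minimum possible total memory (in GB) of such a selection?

Subsets with value ≥ 83, sorted by total memory:
- search+queue+logger+thumbnailer: memory 32, value 86
- search+metrics+logger+thumbnailer: memory 37, value 85
Minimum memory: 32 GB.

32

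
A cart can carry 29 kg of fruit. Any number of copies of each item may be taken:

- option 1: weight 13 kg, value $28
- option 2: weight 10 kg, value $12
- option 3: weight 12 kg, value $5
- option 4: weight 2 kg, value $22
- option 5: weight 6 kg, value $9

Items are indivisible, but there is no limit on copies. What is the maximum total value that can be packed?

$308

Best value-per-unit is option 4 at 22/2, and filling with it alone uses weight 14×2=28. No mix of the others beats 14×22 = 308.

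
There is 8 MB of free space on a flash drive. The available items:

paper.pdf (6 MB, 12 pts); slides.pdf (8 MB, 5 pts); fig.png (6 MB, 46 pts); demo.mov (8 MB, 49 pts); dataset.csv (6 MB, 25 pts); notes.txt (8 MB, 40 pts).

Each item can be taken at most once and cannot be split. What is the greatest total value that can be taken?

Check high-value combinations within 8 MB:
- demo.mov: size 8, value 49
- fig.png: size 6, value 46
- notes.txt: size 8, value 40
- dataset.csv: size 6, value 25
- paper.pdf: size 6, value 12
Best: 49 pts.

49 pts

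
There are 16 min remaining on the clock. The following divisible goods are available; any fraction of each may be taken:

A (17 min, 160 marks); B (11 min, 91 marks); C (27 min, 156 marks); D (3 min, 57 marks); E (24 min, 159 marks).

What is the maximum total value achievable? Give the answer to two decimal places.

179.35

Take in order of value per unit:
- D (57/3 per unit): all 3 → value 57, running total 57.00
- A (160/17 per unit): 13 of 17 → value 13×160/17 = 122.3529, running total 179.35
Total 179.35.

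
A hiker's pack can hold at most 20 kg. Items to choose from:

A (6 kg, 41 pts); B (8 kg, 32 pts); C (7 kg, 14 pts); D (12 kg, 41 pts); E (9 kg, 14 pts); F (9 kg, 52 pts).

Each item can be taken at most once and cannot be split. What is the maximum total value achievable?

Check high-value combinations within 20 kg:
- A+F: weight 6+9=15, value 41+52=93
- B+F: weight 8+9=17, value 32+52=84
- A+D: weight 6+12=18, value 41+41=82
- A+B: weight 6+8=14, value 41+32=73
Best: 93 pts.

93 pts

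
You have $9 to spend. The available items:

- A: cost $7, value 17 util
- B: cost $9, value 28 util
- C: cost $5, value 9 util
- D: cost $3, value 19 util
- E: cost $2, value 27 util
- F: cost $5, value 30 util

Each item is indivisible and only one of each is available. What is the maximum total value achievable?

Check high-value combinations within $9:
- E+F: cost 2+5=7, value 27+30=57
- D+F: cost 3+5=8, value 19+30=49
- D+E: cost 3+2=5, value 19+27=46
Best: 57 util.

57 util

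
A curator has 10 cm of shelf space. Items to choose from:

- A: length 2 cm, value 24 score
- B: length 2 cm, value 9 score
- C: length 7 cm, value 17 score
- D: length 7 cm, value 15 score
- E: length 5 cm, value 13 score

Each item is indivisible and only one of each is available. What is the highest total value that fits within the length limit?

This is a 0/1 knapsack; check combinations near the capacity.
- A+B+E: length 2+2+5=9, value 24+9+13=46
- A+C: length 2+7=9, value 24+17=41
- A+D: length 2+7=9, value 24+15=39
- A+E: length 2+5=7, value 24+13=37
- A+B: length 2+2=4, value 24+9=33
Best: 46 score.

46 score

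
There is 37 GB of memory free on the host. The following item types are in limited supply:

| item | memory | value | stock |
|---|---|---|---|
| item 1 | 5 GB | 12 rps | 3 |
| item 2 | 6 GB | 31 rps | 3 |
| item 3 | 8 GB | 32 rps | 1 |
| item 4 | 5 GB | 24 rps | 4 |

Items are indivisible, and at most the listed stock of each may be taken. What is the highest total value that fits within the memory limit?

Best selections within memory 37 and stock limits:
- 3×item 2 + 1×item 3 + 2×item 4: memory 36, value 173
- 1×item 1 + 2×item 2 + 4×item 4: memory 37, value 170
- 2×item 2 + 1×item 3 + 3×item 4: memory 35, value 166
- 3×item 2 + 3×item 4: memory 33, value 165
Best: 173 rps.

173 rps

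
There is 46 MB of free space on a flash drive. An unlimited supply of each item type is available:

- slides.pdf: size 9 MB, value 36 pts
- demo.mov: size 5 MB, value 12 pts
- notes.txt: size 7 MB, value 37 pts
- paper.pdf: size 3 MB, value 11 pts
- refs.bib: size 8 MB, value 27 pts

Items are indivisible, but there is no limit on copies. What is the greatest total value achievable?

233 pts

Best value-per-unit is notes.txt at 37/7; filling with it alone gives 6×37 = 222.
Optimal mix: 6×notes.txt + 1×paper.pdf → size 45, value 233.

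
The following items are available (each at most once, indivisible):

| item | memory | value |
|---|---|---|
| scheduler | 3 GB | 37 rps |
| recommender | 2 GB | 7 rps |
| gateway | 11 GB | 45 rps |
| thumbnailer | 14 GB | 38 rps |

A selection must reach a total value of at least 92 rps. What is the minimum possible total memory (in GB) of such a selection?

Subsets with value ≥ 92, sorted by total memory:
- scheduler+gateway+thumbnailer: memory 28, value 120
- scheduler+recommender+gateway+thumbnailer: memory 30, value 127
Minimum memory: 28 GB.

28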